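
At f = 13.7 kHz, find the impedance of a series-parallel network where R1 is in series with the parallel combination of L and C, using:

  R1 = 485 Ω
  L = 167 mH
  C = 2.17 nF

Step 1 — Angular frequency: ω = 2π·f = 2π·1.37e+04 = 8.608e+04 rad/s.
Step 2 — Component impedances:
  R1: Z = R = 485 Ω
  L: Z = jωL = j·8.608e+04·0.167 = 0 + j1.438e+04 Ω
  C: Z = 1/(jωC) = -j/(ω·C) = 0 - j5354 Ω
Step 3 — Parallel branch: L || C = 1/(1/L + 1/C) = 0 - j8530 Ω.
Step 4 — Series with R1: Z_total = R1 + (L || C) = 485 - j8530 Ω = 8544∠-86.7° Ω.

Z = 485 - j8530 Ω = 8544∠-86.7° Ω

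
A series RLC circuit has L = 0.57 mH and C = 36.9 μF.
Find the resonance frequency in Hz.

Step 1 — Resonance condition Im(Z)=0 gives ω₀ = 1/√(LC).
Step 2 — ω₀ = 1/√(0.00057·3.69e-05) = 6895 rad/s.
Step 3 — f₀ = ω₀/(2π) = 1097 Hz.

f₀ = 1097 Hz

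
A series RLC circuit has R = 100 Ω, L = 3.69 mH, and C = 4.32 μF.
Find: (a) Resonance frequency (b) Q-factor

Step 1 — Resonance condition Im(Z)=0 gives ω₀ = 1/√(LC).
Step 2 — ω₀ = 1/√(0.00369·4.32e-06) = 7920 rad/s.
Step 3 — f₀ = ω₀/(2π) = 1261 Hz.
Step 4 — Series Q: Q = ω₀L/R = 7920·0.00369/100 = 0.2923.

(a) f₀ = 1261 Hz  (b) Q = 0.2923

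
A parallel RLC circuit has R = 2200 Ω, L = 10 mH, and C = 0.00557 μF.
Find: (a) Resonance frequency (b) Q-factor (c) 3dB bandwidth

Step 1 — Resonance: ω₀ = 1/√(LC) = 1/√(0.01·5.57e-09) = 1.34e+05 rad/s.
Step 2 — f₀ = ω₀/(2π) = 2.133e+04 Hz.
Step 3 — Parallel Q: Q = R/(ω₀L) = 2200/(1.34e+05·0.01) = 1.642.
Step 4 — Bandwidth: Δω = ω₀/Q = 8.161e+04 rad/s; BW = Δω/(2π) = 1.299e+04 Hz.

(a) f₀ = 2.133e+04 Hz  (b) Q = 1.642  (c) BW = 1.299e+04 Hz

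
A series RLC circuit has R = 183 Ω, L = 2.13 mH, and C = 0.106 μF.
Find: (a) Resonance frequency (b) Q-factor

Step 1 — Resonance condition Im(Z)=0 gives ω₀ = 1/√(LC).
Step 2 — ω₀ = 1/√(0.00213·1.06e-07) = 6.655e+04 rad/s.
Step 3 — f₀ = ω₀/(2π) = 1.059e+04 Hz.
Step 4 — Series Q: Q = ω₀L/R = 6.655e+04·0.00213/183 = 0.7746.

(a) f₀ = 1.059e+04 Hz  (b) Q = 0.7746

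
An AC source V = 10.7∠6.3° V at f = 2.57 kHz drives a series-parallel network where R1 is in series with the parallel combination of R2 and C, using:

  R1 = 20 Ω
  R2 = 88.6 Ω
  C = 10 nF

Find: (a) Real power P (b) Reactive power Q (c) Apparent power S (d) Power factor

Step 1 — Angular frequency: ω = 2π·f = 2π·2570 = 1.615e+04 rad/s.
Step 2 — Component impedances:
  R1: Z = R = 20 Ω
  R2: Z = R = 88.6 Ω
  C: Z = 1/(jωC) = -j/(ω·C) = 0 - j6193 Ω
Step 3 — Parallel branch: R2 || C = 1/(1/R2 + 1/C) = 88.58 - j1.267 Ω.
Step 4 — Series with R1: Z_total = R1 + (R2 || C) = 108.6 - j1.267 Ω = 108.6∠-0.7° Ω.
Step 5 — Source phasor: V = 10.7∠6.3° V = 10.64 + j1.174 V.
Step 6 — Current: I = V / Z = 0.09781 + j0.01196 A = 0.09854∠7.0° A.
Step 7 — Complex power: S = V·I* = 1.054 - j0.01231 VA.
Step 8 — Real power: P = Re(S) = 1.054 W.
Step 9 — Reactive power: Q = Im(S) = -0.01231 VAR.
Step 10 — Apparent power: |S| = 1.054 VA.
Step 11 — Power factor: PF = P/|S| = 0.9999 (leading).

(a) P = 1.054 W  (b) Q = -0.01231 VAR  (c) S = 1.054 VA  (d) PF = 0.9999 (leading)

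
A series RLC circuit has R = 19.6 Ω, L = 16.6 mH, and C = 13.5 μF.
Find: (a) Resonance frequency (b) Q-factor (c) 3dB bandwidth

Step 1 — Resonance: ω₀ = 1/√(LC) = 1/√(0.0166·1.35e-05) = 2112 rad/s.
Step 2 — f₀ = ω₀/(2π) = 336.2 Hz.
Step 3 — Series Q: Q = ω₀L/R = 2112·0.0166/19.6 = 1.789.
Step 4 — Bandwidth: Δω = ω₀/Q = 1181 rad/s; BW = Δω/(2π) = 187.9 Hz.

(a) f₀ = 336.2 Hz  (b) Q = 1.789  (c) BW = 187.9 Hz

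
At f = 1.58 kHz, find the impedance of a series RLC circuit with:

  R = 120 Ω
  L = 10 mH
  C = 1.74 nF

Step 1 — Angular frequency: ω = 2π·f = 2π·1580 = 9927 rad/s.
Step 2 — Component impedances:
  R: Z = R = 120 Ω
  L: Z = jωL = j·9927·0.01 = 0 + j99.27 Ω
  C: Z = 1/(jωC) = -j/(ω·C) = 0 - j5.789e+04 Ω
Step 3 — Series combination: Z_total = R + L + C = 120 - j5.779e+04 Ω = 5.779e+04∠-89.9° Ω.

Z = 120 - j5.779e+04 Ω = 5.779e+04∠-89.9° Ω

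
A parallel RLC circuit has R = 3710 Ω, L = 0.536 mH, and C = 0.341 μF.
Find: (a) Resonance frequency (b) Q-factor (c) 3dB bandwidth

Step 1 — Resonance: ω₀ = 1/√(LC) = 1/√(0.000536·3.41e-07) = 7.397e+04 rad/s.
Step 2 — f₀ = ω₀/(2π) = 1.177e+04 Hz.
Step 3 — Parallel Q: Q = R/(ω₀L) = 3710/(7.397e+04·0.000536) = 93.58.
Step 4 — Bandwidth: Δω = ω₀/Q = 790.4 rad/s; BW = Δω/(2π) = 125.8 Hz.

(a) f₀ = 1.177e+04 Hz  (b) Q = 93.58  (c) BW = 125.8 Hz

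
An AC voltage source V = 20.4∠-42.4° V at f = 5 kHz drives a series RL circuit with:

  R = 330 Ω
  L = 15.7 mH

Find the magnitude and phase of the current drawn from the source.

Step 1 — Angular frequency: ω = 2π·f = 2π·5000 = 3.142e+04 rad/s.
Step 2 — Component impedances:
  R: Z = R = 330 Ω
  L: Z = jωL = j·3.142e+04·0.0157 = 0 + j493.2 Ω
Step 3 — Series combination: Z_total = R + L = 330 + j493.2 Ω = 593.4∠56.2° Ω.
Step 4 — Source phasor: V = 20.4∠-42.4° V = 15.06 - j13.76 V.
Step 5 — Ohm's law: I = V / Z_total = (15.06 - j13.76) / (330 + j493.2) = -0.005149 - j0.03399 A.
Step 6 — Convert to polar: |I| = 0.03438 A, ∠I = -98.6°.

I = 0.03438∠-98.6° A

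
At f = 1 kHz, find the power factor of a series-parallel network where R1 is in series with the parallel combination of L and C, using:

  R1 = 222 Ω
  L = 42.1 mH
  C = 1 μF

Step 1 — Angular frequency: ω = 2π·f = 2π·1000 = 6283 rad/s.
Step 2 — Component impedances:
  R1: Z = R = 222 Ω
  L: Z = jωL = j·6283·0.0421 = 0 + j264.5 Ω
  C: Z = 1/(jωC) = -j/(ω·C) = 0 - j159.2 Ω
Step 3 — Parallel branch: L || C = 1/(1/L + 1/C) = 0 - j399.6 Ω.
Step 4 — Series with R1: Z_total = R1 + (L || C) = 222 - j399.6 Ω = 457.1∠-60.9° Ω.
Step 5 — Power factor: PF = cos(φ) = Re(Z)/|Z| = 222/457.1 = 0.4857.
Step 6 — Type: Im(Z) = -399.6 ⇒ leading (phase φ = -60.9°).

PF = 0.4857 (leading, φ = -60.9°)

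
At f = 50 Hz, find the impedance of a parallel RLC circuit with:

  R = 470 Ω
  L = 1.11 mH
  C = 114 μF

Step 1 — Angular frequency: ω = 2π·f = 2π·50 = 314.2 rad/s.
Step 2 — Component impedances:
  R: Z = R = 470 Ω
  L: Z = jωL = j·314.2·0.00111 = 0 + j0.3487 Ω
  C: Z = 1/(jωC) = -j/(ω·C) = 0 - j27.92 Ω
Step 3 — Parallel combination: 1/Z_total = 1/R + 1/L + 1/C; Z_total = 0.0002653 + j0.3531 Ω = 0.3531∠90.0° Ω.

Z = 0.0002653 + j0.3531 Ω = 0.3531∠90.0° Ω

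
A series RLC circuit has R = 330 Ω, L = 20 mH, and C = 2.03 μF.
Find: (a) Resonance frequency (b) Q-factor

Step 1 — Resonance condition Im(Z)=0 gives ω₀ = 1/√(LC).
Step 2 — ω₀ = 1/√(0.02·2.03e-06) = 4963 rad/s.
Step 3 — f₀ = ω₀/(2π) = 789.9 Hz.
Step 4 — Series Q: Q = ω₀L/R = 4963·0.02/330 = 0.3008.

(a) f₀ = 789.9 Hz  (b) Q = 0.3008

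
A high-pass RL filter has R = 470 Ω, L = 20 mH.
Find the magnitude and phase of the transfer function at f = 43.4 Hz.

Step 1 — Angular frequency: ω = 2π·43.4 = 272.7 rad/s.
Step 2 — Transfer function: H(jω) = jωL/(R + jωL).
Step 3 — Numerator jωL = j·5.454; denominator R + jωL = 470 + j5.454.
Step 4 — H = 0.0001346 + j0.0116.
Step 5 — Magnitude: |H| = 0.0116 (-38.7 dB); phase: φ = 89.3°.

|H| = 0.0116 (-38.7 dB), φ = 89.3°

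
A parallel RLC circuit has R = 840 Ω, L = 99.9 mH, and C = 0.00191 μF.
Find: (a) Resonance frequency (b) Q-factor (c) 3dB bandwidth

Step 1 — Resonance: ω₀ = 1/√(LC) = 1/√(0.0999·1.91e-09) = 7.239e+04 rad/s.
Step 2 — f₀ = ω₀/(2π) = 1.152e+04 Hz.
Step 3 — Parallel Q: Q = R/(ω₀L) = 840/(7.239e+04·0.0999) = 0.1161.
Step 4 — Bandwidth: Δω = ω₀/Q = 6.233e+05 rad/s; BW = Δω/(2π) = 9.92e+04 Hz.

(a) f₀ = 1.152e+04 Hz  (b) Q = 0.1161  (c) BW = 9.92e+04 Hz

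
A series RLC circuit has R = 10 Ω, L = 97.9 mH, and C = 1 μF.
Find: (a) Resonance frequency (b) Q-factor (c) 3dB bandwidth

Step 1 — Resonance: ω₀ = 1/√(LC) = 1/√(0.0979·1e-06) = 3196 rad/s.
Step 2 — f₀ = ω₀/(2π) = 508.7 Hz.
Step 3 — Series Q: Q = ω₀L/R = 3196·0.0979/10 = 31.29.
Step 4 — Bandwidth: Δω = ω₀/Q = 102.1 rad/s; BW = Δω/(2π) = 16.26 Hz.

(a) f₀ = 508.7 Hz  (b) Q = 31.29  (c) BW = 16.26 Hz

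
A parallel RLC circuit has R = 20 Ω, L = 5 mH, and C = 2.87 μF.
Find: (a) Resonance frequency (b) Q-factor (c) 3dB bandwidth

Step 1 — Resonance: ω₀ = 1/√(LC) = 1/√(0.005·2.87e-06) = 8348 rad/s.
Step 2 — f₀ = ω₀/(2π) = 1329 Hz.
Step 3 — Parallel Q: Q = R/(ω₀L) = 20/(8348·0.005) = 0.4792.
Step 4 — Bandwidth: Δω = ω₀/Q = 1.742e+04 rad/s; BW = Δω/(2π) = 2773 Hz.

(a) f₀ = 1329 Hz  (b) Q = 0.4792  (c) BW = 2773 Hz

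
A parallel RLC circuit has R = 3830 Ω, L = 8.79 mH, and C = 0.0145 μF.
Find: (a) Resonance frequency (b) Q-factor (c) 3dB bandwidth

Step 1 — Resonance: ω₀ = 1/√(LC) = 1/√(0.00879·1.45e-08) = 8.858e+04 rad/s.
Step 2 — f₀ = ω₀/(2π) = 1.41e+04 Hz.
Step 3 — Parallel Q: Q = R/(ω₀L) = 3830/(8.858e+04·0.00879) = 4.919.
Step 4 — Bandwidth: Δω = ω₀/Q = 1.801e+04 rad/s; BW = Δω/(2π) = 2866 Hz.

(a) f₀ = 1.41e+04 Hz  (b) Q = 4.919  (c) BW = 2866 Hz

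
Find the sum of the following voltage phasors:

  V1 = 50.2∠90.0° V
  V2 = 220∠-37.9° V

Step 1 — Convert each phasor to rectangular form:
  V1 = 50.2·(cos(90.0°) + j·sin(90.0°)) = 0 + j50.2 V
  V2 = 220·(cos(-37.9°) + j·sin(-37.9°)) = 173.6 - j135.1 V
Step 2 — Sum components: V_total = 173.6 - j84.94 V.
Step 3 — Convert to polar: |V_total| = 193.3 V, ∠V_total = -26.1°.

V_total = 193.3∠-26.1° V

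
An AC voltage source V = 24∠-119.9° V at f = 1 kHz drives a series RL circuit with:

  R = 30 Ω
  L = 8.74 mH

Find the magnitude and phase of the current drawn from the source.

Step 1 — Angular frequency: ω = 2π·f = 2π·1000 = 6283 rad/s.
Step 2 — Component impedances:
  R: Z = R = 30 Ω
  L: Z = jωL = j·6283·0.00874 = 0 + j54.92 Ω
Step 3 — Series combination: Z_total = R + L = 30 + j54.92 Ω = 62.58∠61.4° Ω.
Step 4 — Source phasor: V = 24∠-119.9° V = -11.96 - j20.81 V.
Step 5 — Ohm's law: I = V / Z_total = (-11.96 - j20.81) / (30 + j54.92) = -0.3834 + j0.008382 A.
Step 6 — Convert to polar: |I| = 0.3835 A, ∠I = 178.7°.

I = 0.3835∠178.7° A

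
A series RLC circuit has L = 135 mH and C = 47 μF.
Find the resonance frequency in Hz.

Step 1 — Resonance condition Im(Z)=0 gives ω₀ = 1/√(LC).
Step 2 — ω₀ = 1/√(0.135·4.7e-05) = 397 rad/s.
Step 3 — f₀ = ω₀/(2π) = 63.18 Hz.

f₀ = 63.18 Hz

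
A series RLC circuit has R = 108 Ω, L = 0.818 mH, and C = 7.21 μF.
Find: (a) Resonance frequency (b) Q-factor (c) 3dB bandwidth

Step 1 — Resonance condition Im(Z)=0 gives ω₀ = 1/√(LC).
Step 2 — ω₀ = 1/√(0.000818·7.21e-06) = 1.302e+04 rad/s.
Step 3 — f₀ = ω₀/(2π) = 2072 Hz.
Step 4 — Series Q: Q = ω₀L/R = 1.302e+04·0.000818/108 = 0.09862.
Step 5 — 3dB bandwidth: Δω = ω₀/Q = 1.32e+05 rad/s; BW = Δω/(2π) = 2.101e+04 Hz.

(a) f₀ = 2072 Hz  (b) Q = 0.09862  (c) BW = 2.101e+04 Hz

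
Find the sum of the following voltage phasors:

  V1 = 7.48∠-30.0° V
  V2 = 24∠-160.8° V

Step 1 — Convert each phasor to rectangular form:
  V1 = 7.48·(cos(-30.0°) + j·sin(-30.0°)) = 6.478 - j3.74 V
  V2 = 24·(cos(-160.8°) + j·sin(-160.8°)) = -22.67 - j7.893 V
Step 2 — Sum components: V_total = -16.19 - j11.63 V.
Step 3 — Convert to polar: |V_total| = 19.93 V, ∠V_total = -144.3°.

V_total = 19.93∠-144.3° V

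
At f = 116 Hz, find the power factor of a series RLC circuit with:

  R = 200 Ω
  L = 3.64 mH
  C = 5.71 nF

Step 1 — Angular frequency: ω = 2π·f = 2π·116 = 728.8 rad/s.
Step 2 — Component impedances:
  R: Z = R = 200 Ω
  L: Z = jωL = j·728.8·0.00364 = 0 + j2.653 Ω
  C: Z = 1/(jωC) = -j/(ω·C) = 0 - j2.403e+05 Ω
Step 3 — Series combination: Z_total = R + L + C = 200 - j2.403e+05 Ω = 2.403e+05∠-90.0° Ω.
Step 4 — Power factor: PF = cos(φ) = Re(Z)/|Z| = 200/2.4028e+05 = 0.0008324.
Step 5 — Type: Im(Z) = -2.403e+05 ⇒ leading (phase φ = -90.0°).

PF = 0.0008324 (leading, φ = -90.0°)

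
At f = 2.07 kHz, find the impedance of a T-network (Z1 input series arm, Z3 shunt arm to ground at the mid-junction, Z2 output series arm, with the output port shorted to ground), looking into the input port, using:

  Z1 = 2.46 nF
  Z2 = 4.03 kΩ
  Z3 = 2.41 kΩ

Step 1 — Angular frequency: ω = 2π·f = 2π·2070 = 1.301e+04 rad/s.
Step 2 — Component impedances:
  Z1: Z = 1/(jωC) = -j/(ω·C) = 0 - j3.125e+04 Ω
  Z2: Z = R = 4030 Ω
  Z3: Z = R = 2410 Ω
Step 3 — With the output port shorted to ground, the output series arm Z2 runs from the junction to ground; the shunt arm Z3 also runs from the junction to ground. They appear in parallel: Z3 || Z2 = 1508 Ω.
Step 4 — Series with input arm Z1: Z_in = Z1 + (Z3 || Z2) = 1508 - j3.125e+04 Ω = 3.129e+04∠-87.2° Ω.

Z = 1508 - j3.125e+04 Ω = 3.129e+04∠-87.2° Ω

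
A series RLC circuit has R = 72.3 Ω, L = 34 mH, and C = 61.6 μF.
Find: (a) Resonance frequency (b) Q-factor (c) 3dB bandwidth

Step 1 — Resonance: ω₀ = 1/√(LC) = 1/√(0.034·6.16e-05) = 691 rad/s.
Step 2 — f₀ = ω₀/(2π) = 110 Hz.
Step 3 — Series Q: Q = ω₀L/R = 691·0.034/72.3 = 0.3249.
Step 4 — Bandwidth: Δω = ω₀/Q = 2126 rad/s; BW = Δω/(2π) = 338.4 Hz.

(a) f₀ = 110 Hz  (b) Q = 0.3249  (c) BW = 338.4 Hz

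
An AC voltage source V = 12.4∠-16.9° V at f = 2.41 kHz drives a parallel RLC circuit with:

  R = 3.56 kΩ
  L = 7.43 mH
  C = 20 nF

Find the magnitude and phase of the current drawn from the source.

Step 1 — Angular frequency: ω = 2π·f = 2π·2410 = 1.514e+04 rad/s.
Step 2 — Component impedances:
  R: Z = R = 3560 Ω
  L: Z = jωL = j·1.514e+04·0.00743 = 0 + j112.5 Ω
  C: Z = 1/(jωC) = -j/(ω·C) = 0 - j3302 Ω
Step 3 — Parallel combination: 1/Z_total = 1/R + 1/L + 1/C; Z_total = 3.807 + j116.4 Ω = 116.4∠88.1° Ω.
Step 4 — Source phasor: V = 12.4∠-16.9° V = 11.86 - j3.605 V.
Step 5 — Ohm's law: I = V / Z_total = (11.86 - j3.605) / (3.807 + j116.4) = -0.02761 - j0.1029 A.
Step 6 — Convert to polar: |I| = 0.1065 A, ∠I = -105.0°.

I = 0.1065∠-105.0° A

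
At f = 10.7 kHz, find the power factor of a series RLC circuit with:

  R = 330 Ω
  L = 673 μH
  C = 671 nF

Step 1 — Angular frequency: ω = 2π·f = 2π·1.07e+04 = 6.723e+04 rad/s.
Step 2 — Component impedances:
  R: Z = R = 330 Ω
  L: Z = jωL = j·6.723e+04·0.000673 = 0 + j45.25 Ω
  C: Z = 1/(jωC) = -j/(ω·C) = 0 - j22.17 Ω
Step 3 — Series combination: Z_total = R + L + C = 330 + j23.08 Ω = 330.8∠4.0° Ω.
Step 4 — Power factor: PF = cos(φ) = Re(Z)/|Z| = 330/330.8 = 0.9976.
Step 5 — Type: Im(Z) = 23.08 ⇒ lagging (phase φ = 4.0°).

PF = 0.9976 (lagging, φ = 4.0°)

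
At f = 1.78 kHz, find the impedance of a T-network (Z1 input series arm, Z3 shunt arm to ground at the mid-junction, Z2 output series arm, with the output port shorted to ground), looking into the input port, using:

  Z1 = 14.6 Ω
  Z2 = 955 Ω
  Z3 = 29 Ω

Step 1 — Angular frequency: ω = 2π·f = 2π·1780 = 1.118e+04 rad/s.
Step 2 — Component impedances:
  Z1: Z = R = 14.6 Ω
  Z2: Z = R = 955 Ω
  Z3: Z = R = 29 Ω
Step 3 — With the output port shorted to ground, the output series arm Z2 runs from the junction to ground; the shunt arm Z3 also runs from the junction to ground. They appear in parallel: Z3 || Z2 = 28.15 Ω.
Step 4 — Series with input arm Z1: Z_in = Z1 + (Z3 || Z2) = 42.75 Ω = 42.75∠0.0° Ω.

Z = 42.75 Ω = 42.75∠0.0° Ω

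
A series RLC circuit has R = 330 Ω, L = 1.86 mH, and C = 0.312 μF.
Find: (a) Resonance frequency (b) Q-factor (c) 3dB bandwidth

Step 1 — Resonance: ω₀ = 1/√(LC) = 1/√(0.00186·3.12e-07) = 4.151e+04 rad/s.
Step 2 — f₀ = ω₀/(2π) = 6607 Hz.
Step 3 — Series Q: Q = ω₀L/R = 4.151e+04·0.00186/330 = 0.234.
Step 4 — Bandwidth: Δω = ω₀/Q = 1.774e+05 rad/s; BW = Δω/(2π) = 2.824e+04 Hz.

(a) f₀ = 6607 Hz  (b) Q = 0.234  (c) BW = 2.824e+04 Hz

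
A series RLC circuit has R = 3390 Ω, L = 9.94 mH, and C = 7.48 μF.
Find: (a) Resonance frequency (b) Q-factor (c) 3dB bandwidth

Step 1 — Resonance condition Im(Z)=0 gives ω₀ = 1/√(LC).
Step 2 — ω₀ = 1/√(0.00994·7.48e-06) = 3667 rad/s.
Step 3 — f₀ = ω₀/(2π) = 583.7 Hz.
Step 4 — Series Q: Q = ω₀L/R = 3667·0.00994/3390 = 0.01075.
Step 5 — 3dB bandwidth: Δω = ω₀/Q = 3.41e+05 rad/s; BW = Δω/(2π) = 5.428e+04 Hz.

(a) f₀ = 583.7 Hz  (b) Q = 0.01075  (c) BW = 5.428e+04 Hz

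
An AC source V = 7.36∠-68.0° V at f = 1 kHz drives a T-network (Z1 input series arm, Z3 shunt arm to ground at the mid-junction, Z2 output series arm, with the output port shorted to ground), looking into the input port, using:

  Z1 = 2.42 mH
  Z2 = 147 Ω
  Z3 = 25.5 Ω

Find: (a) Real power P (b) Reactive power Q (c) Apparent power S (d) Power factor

Step 1 — Angular frequency: ω = 2π·f = 2π·1000 = 6283 rad/s.
Step 2 — Component impedances:
  Z1: Z = jωL = j·6283·0.00242 = 0 + j15.21 Ω
  Z2: Z = R = 147 Ω
  Z3: Z = R = 25.5 Ω
Step 3 — With the output port shorted to ground, the output series arm Z2 runs from the junction to ground; the shunt arm Z3 also runs from the junction to ground. They appear in parallel: Z3 || Z2 = 21.73 Ω.
Step 4 — Series with input arm Z1: Z_in = Z1 + (Z3 || Z2) = 21.73 + j15.21 Ω = 26.52∠35.0° Ω.
Step 5 — Source phasor: V = 7.36∠-68.0° V = 2.757 - j6.824 V.
Step 6 — Current: I = V / Z = -0.06234 - j0.2704 A = 0.2775∠-103.0° A.
Step 7 — Complex power: S = V·I* = 1.673 + j1.171 VA.
Step 8 — Real power: P = Re(S) = 1.673 W.
Step 9 — Reactive power: Q = Im(S) = 1.171 VAR.
Step 10 — Apparent power: |S| = 2.042 VA.
Step 11 — Power factor: PF = P/|S| = 0.8193 (lagging).

(a) P = 1.673 W  (b) Q = 1.171 VAR  (c) S = 2.042 VA  (d) PF = 0.8193 (lagging)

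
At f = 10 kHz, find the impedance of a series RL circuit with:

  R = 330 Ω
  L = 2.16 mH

Step 1 — Angular frequency: ω = 2π·f = 2π·1e+04 = 6.283e+04 rad/s.
Step 2 — Component impedances:
  R: Z = R = 330 Ω
  L: Z = jωL = j·6.283e+04·0.00216 = 0 + j135.7 Ω
Step 3 — Series combination: Z_total = R + L = 330 + j135.7 Ω = 356.8∠22.4° Ω.

Z = 330 + j135.7 Ω = 356.8∠22.4° Ω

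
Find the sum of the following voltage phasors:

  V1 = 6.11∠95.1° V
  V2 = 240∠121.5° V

Step 1 — Convert each phasor to rectangular form:
  V1 = 6.11·(cos(95.1°) + j·sin(95.1°)) = -0.5431 + j6.086 V
  V2 = 240·(cos(121.5°) + j·sin(121.5°)) = -125.4 + j204.6 V
Step 2 — Sum components: V_total = -125.9 + j210.7 V.
Step 3 — Convert to polar: |V_total| = 245.5 V, ∠V_total = 120.9°.

V_total = 245.5∠120.9° V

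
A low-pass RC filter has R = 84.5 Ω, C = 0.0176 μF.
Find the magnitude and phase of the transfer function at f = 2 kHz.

Step 1 — Angular frequency: ω = 2π·2000 = 1.257e+04 rad/s.
Step 2 — Transfer function: H(jω) = 1/(1 + jωRC).
Step 3 — Denominator: 1 + jωRC = 1 + j·1.257e+04·84.5·1.76e-08 = 1 + j0.01869.
Step 4 — H = 0.9997 - j0.01868.
Step 5 — Magnitude: |H| = 0.9998 (-0.0 dB); phase: φ = -1.1°.

|H| = 0.9998 (-0.0 dB), φ = -1.1°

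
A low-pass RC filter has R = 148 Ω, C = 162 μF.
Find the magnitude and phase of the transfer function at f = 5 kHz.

Step 1 — Angular frequency: ω = 2π·5000 = 3.142e+04 rad/s.
Step 2 — Transfer function: H(jω) = 1/(1 + jωRC).
Step 3 — Denominator: 1 + jωRC = 1 + j·3.142e+04·148·0.000162 = 1 + j753.2.
Step 4 — H = 1.763e-06 - j0.001328.
Step 5 — Magnitude: |H| = 0.001328 (-57.5 dB); phase: φ = -89.9°.

|H| = 0.001328 (-57.5 dB), φ = -89.9°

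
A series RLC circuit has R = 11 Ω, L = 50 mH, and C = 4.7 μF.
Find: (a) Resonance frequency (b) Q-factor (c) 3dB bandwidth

Step 1 — Resonance: ω₀ = 1/√(LC) = 1/√(0.05·4.7e-06) = 2063 rad/s.
Step 2 — f₀ = ω₀/(2π) = 328.3 Hz.
Step 3 — Series Q: Q = ω₀L/R = 2063·0.05/11 = 9.377.
Step 4 — Bandwidth: Δω = ω₀/Q = 220 rad/s; BW = Δω/(2π) = 35.01 Hz.

(a) f₀ = 328.3 Hz  (b) Q = 9.377  (c) BW = 35.01 Hz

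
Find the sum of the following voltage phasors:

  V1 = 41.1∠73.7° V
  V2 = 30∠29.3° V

Step 1 — Convert each phasor to rectangular form:
  V1 = 41.1·(cos(73.7°) + j·sin(73.7°)) = 11.54 + j39.45 V
  V2 = 30·(cos(29.3°) + j·sin(29.3°)) = 26.16 + j14.68 V
Step 2 — Sum components: V_total = 37.7 + j54.13 V.
Step 3 — Convert to polar: |V_total| = 65.96 V, ∠V_total = 55.1°.

V_total = 65.96∠55.1° V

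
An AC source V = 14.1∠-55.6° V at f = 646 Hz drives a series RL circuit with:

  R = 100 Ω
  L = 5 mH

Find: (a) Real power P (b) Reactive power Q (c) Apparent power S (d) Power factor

Step 1 — Angular frequency: ω = 2π·f = 2π·646 = 4059 rad/s.
Step 2 — Component impedances:
  R: Z = R = 100 Ω
  L: Z = jωL = j·4059·0.005 = 0 + j20.29 Ω
Step 3 — Series combination: Z_total = R + L = 100 + j20.29 Ω = 102∠11.5° Ω.
Step 4 — Source phasor: V = 14.1∠-55.6° V = 7.966 - j11.63 V.
Step 5 — Current: I = V / Z = 0.05383 - j0.1273 A = 0.1382∠-67.1° A.
Step 6 — Complex power: S = V·I* = 1.909 + j0.3875 VA.
Step 7 — Real power: P = Re(S) = 1.909 W.
Step 8 — Reactive power: Q = Im(S) = 0.3875 VAR.
Step 9 — Apparent power: |S| = 1.948 VA.
Step 10 — Power factor: PF = P/|S| = 0.98 (lagging).

(a) P = 1.909 W  (b) Q = 0.3875 VAR  (c) S = 1.948 VA  (d) PF = 0.98 (lagging)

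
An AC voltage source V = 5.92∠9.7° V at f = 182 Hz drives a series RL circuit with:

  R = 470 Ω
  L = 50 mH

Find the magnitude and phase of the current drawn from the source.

Step 1 — Angular frequency: ω = 2π·f = 2π·182 = 1144 rad/s.
Step 2 — Component impedances:
  R: Z = R = 470 Ω
  L: Z = jωL = j·1144·0.05 = 0 + j57.18 Ω
Step 3 — Series combination: Z_total = R + L = 470 + j57.18 Ω = 473.5∠6.9° Ω.
Step 4 — Source phasor: V = 5.92∠9.7° V = 5.835 + j0.9975 V.
Step 5 — Ohm's law: I = V / Z_total = (5.835 + j0.9975) / (470 + j57.18) = 0.01249 + j0.0006029 A.
Step 6 — Convert to polar: |I| = 0.0125 A, ∠I = 2.8°.

I = 0.0125∠2.8° A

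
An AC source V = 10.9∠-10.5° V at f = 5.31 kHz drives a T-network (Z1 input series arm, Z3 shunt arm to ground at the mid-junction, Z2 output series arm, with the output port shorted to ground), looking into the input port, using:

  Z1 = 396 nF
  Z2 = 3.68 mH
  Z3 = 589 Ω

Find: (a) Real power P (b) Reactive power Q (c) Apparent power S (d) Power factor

Step 1 — Angular frequency: ω = 2π·f = 2π·5310 = 3.336e+04 rad/s.
Step 2 — Component impedances:
  Z1: Z = 1/(jωC) = -j/(ω·C) = 0 - j75.69 Ω
  Z2: Z = jωL = j·3.336e+04·0.00368 = 0 + j122.8 Ω
  Z3: Z = R = 589 Ω
Step 3 — With the output port shorted to ground, the output series arm Z2 runs from the junction to ground; the shunt arm Z3 also runs from the junction to ground. They appear in parallel: Z3 || Z2 = 24.53 + j117.7 Ω.
Step 4 — Series with input arm Z1: Z_in = Z1 + (Z3 || Z2) = 24.53 + j41.98 Ω = 48.62∠59.7° Ω.
Step 5 — Source phasor: V = 10.9∠-10.5° V = 10.72 - j1.986 V.
Step 6 — Current: I = V / Z = 0.07594 - j0.2109 A = 0.2242∠-70.2° A.
Step 7 — Complex power: S = V·I* = 1.233 + j2.11 VA.
Step 8 — Real power: P = Re(S) = 1.233 W.
Step 9 — Reactive power: Q = Im(S) = 2.11 VAR.
Step 10 — Apparent power: |S| = 2.444 VA.
Step 11 — Power factor: PF = P/|S| = 0.5045 (lagging).

(a) P = 1.233 W  (b) Q = 2.11 VAR  (c) S = 2.444 VA  (d) PF = 0.5045 (lagging)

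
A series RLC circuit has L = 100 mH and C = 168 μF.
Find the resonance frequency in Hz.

Step 1 — Resonance condition Im(Z)=0 gives ω₀ = 1/√(LC).
Step 2 — ω₀ = 1/√(0.1·0.000168) = 244 rad/s.
Step 3 — f₀ = ω₀/(2π) = 38.83 Hz.

f₀ = 38.83 Hz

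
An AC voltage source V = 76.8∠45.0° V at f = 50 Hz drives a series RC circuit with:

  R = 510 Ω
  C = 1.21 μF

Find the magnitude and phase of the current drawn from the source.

Step 1 — Angular frequency: ω = 2π·f = 2π·50 = 314.2 rad/s.
Step 2 — Component impedances:
  R: Z = R = 510 Ω
  C: Z = 1/(jωC) = -j/(ω·C) = 0 - j2631 Ω
Step 3 — Series combination: Z_total = R + C = 510 - j2631 Ω = 2680∠-79.0° Ω.
Step 4 — Source phasor: V = 76.8∠45.0° V = 54.31 + j54.31 V.
Step 5 — Ohm's law: I = V / Z_total = (54.31 + j54.31) / (510 - j2631) = -0.01604 + j0.02375 A.
Step 6 — Convert to polar: |I| = 0.02866 A, ∠I = 124.0°.

I = 0.02866∠124.0° A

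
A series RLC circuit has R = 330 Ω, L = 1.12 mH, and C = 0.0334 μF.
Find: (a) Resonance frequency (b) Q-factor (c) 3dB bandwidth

Step 1 — Resonance: ω₀ = 1/√(LC) = 1/√(0.00112·3.34e-08) = 1.635e+05 rad/s.
Step 2 — f₀ = ω₀/(2π) = 2.602e+04 Hz.
Step 3 — Series Q: Q = ω₀L/R = 1.635e+05·0.00112/330 = 0.5549.
Step 4 — Bandwidth: Δω = ω₀/Q = 2.946e+05 rad/s; BW = Δω/(2π) = 4.689e+04 Hz.

(a) f₀ = 2.602e+04 Hz  (b) Q = 0.5549  (c) BW = 4.689e+04 Hz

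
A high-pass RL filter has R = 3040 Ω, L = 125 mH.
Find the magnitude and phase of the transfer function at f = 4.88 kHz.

Step 1 — Angular frequency: ω = 2π·4880 = 3.066e+04 rad/s.
Step 2 — Transfer function: H(jω) = jωL/(R + jωL).
Step 3 — Numerator jωL = j·3833; denominator R + jωL = 3040 + j3833.
Step 4 — H = 0.6138 + j0.4869.
Step 5 — Magnitude: |H| = 0.7835 (-2.1 dB); phase: φ = 38.4°.

|H| = 0.7835 (-2.1 dB), φ = 38.4°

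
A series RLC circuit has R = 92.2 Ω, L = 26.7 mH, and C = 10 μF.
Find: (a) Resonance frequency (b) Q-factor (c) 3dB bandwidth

Step 1 — Resonance condition Im(Z)=0 gives ω₀ = 1/√(LC).
Step 2 — ω₀ = 1/√(0.0267·1e-05) = 1935 rad/s.
Step 3 — f₀ = ω₀/(2π) = 308 Hz.
Step 4 — Series Q: Q = ω₀L/R = 1935·0.0267/92.2 = 0.5604.
Step 5 — 3dB bandwidth: Δω = ω₀/Q = 3453 rad/s; BW = Δω/(2π) = 549.6 Hz.

(a) f₀ = 308 Hz  (b) Q = 0.5604  (c) BW = 549.6 Hz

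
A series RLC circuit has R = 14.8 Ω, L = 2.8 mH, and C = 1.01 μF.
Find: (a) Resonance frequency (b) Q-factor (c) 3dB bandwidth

Step 1 — Resonance: ω₀ = 1/√(LC) = 1/√(0.0028·1.01e-06) = 1.88e+04 rad/s.
Step 2 — f₀ = ω₀/(2π) = 2993 Hz.
Step 3 — Series Q: Q = ω₀L/R = 1.88e+04·0.0028/14.8 = 3.558.
Step 4 — Bandwidth: Δω = ω₀/Q = 5286 rad/s; BW = Δω/(2π) = 841.2 Hz.

(a) f₀ = 2993 Hz  (b) Q = 3.558  (c) BW = 841.2 Hz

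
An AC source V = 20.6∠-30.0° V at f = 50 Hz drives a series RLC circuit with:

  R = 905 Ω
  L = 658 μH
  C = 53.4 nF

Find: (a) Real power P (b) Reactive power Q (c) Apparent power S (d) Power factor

Step 1 — Angular frequency: ω = 2π·f = 2π·50 = 314.2 rad/s.
Step 2 — Component impedances:
  R: Z = R = 905 Ω
  L: Z = jωL = j·314.2·0.000658 = 0 + j0.2067 Ω
  C: Z = 1/(jωC) = -j/(ω·C) = 0 - j5.961e+04 Ω
Step 3 — Series combination: Z_total = R + L + C = 905 - j5.961e+04 Ω = 5.962e+04∠-89.1° Ω.
Step 4 — Source phasor: V = 20.6∠-30.0° V = 17.84 - j10.3 V.
Step 5 — Current: I = V / Z = 0.0001773 + j0.0002966 A = 0.0003455∠59.1° A.
Step 6 — Complex power: S = V·I* = 0.0001081 - j0.007117 VA.
Step 7 — Real power: P = Re(S) = 0.0001081 W.
Step 8 — Reactive power: Q = Im(S) = -0.007117 VAR.
Step 9 — Apparent power: |S| = 0.007118 VA.
Step 10 — Power factor: PF = P/|S| = 0.01518 (leading).

(a) P = 0.0001081 W  (b) Q = -0.007117 VAR  (c) S = 0.007118 VA  (d) PF = 0.01518 (leading)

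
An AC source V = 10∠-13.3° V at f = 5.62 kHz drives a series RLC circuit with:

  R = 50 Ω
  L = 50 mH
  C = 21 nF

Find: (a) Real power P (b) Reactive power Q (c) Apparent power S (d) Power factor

Step 1 — Angular frequency: ω = 2π·f = 2π·5620 = 3.531e+04 rad/s.
Step 2 — Component impedances:
  R: Z = R = 50 Ω
  L: Z = jωL = j·3.531e+04·0.05 = 0 + j1766 Ω
  C: Z = 1/(jωC) = -j/(ω·C) = 0 - j1349 Ω
Step 3 — Series combination: Z_total = R + L + C = 50 + j417 Ω = 420∠83.2° Ω.
Step 4 — Source phasor: V = 10∠-13.3° V = 9.732 - j2.3 V.
Step 5 — Current: I = V / Z = -0.00268 - j0.02366 A = 0.02381∠-96.5° A.
Step 6 — Complex power: S = V·I* = 0.02834 + j0.2364 VA.
Step 7 — Real power: P = Re(S) = 0.02834 W.
Step 8 — Reactive power: Q = Im(S) = 0.2364 VAR.
Step 9 — Apparent power: |S| = 0.2381 VA.
Step 10 — Power factor: PF = P/|S| = 0.119 (lagging).

(a) P = 0.02834 W  (b) Q = 0.2364 VAR  (c) S = 0.2381 VA  (d) PF = 0.119 (lagging)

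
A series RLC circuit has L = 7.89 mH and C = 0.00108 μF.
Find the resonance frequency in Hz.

Step 1 — Resonance condition Im(Z)=0 gives ω₀ = 1/√(LC).
Step 2 — ω₀ = 1/√(0.00789·1.08e-09) = 3.426e+05 rad/s.
Step 3 — f₀ = ω₀/(2π) = 5.452e+04 Hz.

f₀ = 5.452e+04 Hz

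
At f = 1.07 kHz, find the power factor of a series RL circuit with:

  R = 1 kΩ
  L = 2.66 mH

Step 1 — Angular frequency: ω = 2π·f = 2π·1070 = 6723 rad/s.
Step 2 — Component impedances:
  R: Z = R = 1000 Ω
  L: Z = jωL = j·6723·0.00266 = 0 + j17.88 Ω
Step 3 — Series combination: Z_total = R + L = 1000 + j17.88 Ω = 1000∠1.0° Ω.
Step 4 — Power factor: PF = cos(φ) = Re(Z)/|Z| = 1000/1000.2 = 0.9998.
Step 5 — Type: Im(Z) = 17.88 ⇒ lagging (phase φ = 1.0°).

PF = 0.9998 (lagging, φ = 1.0°)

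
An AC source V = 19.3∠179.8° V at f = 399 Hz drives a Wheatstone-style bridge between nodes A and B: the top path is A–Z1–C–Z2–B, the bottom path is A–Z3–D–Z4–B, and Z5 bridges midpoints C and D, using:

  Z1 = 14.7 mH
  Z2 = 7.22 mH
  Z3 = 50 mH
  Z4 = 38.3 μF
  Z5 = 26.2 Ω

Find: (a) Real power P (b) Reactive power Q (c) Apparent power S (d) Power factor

Step 1 — Angular frequency: ω = 2π·f = 2π·399 = 2507 rad/s.
Step 2 — Component impedances:
  Z1: Z = jωL = j·2507·0.0147 = 0 + j36.85 Ω
  Z2: Z = jωL = j·2507·0.00722 = 0 + j18.1 Ω
  Z3: Z = jωL = j·2507·0.05 = 0 + j125.3 Ω
  Z4: Z = 1/(jωC) = -j/(ω·C) = 0 - j10.41 Ω
  Z5: Z = R = 26.2 Ω
Step 3 — Bridge requires nodal analysis (the Z5 bridge couples midpoints C and D, so the two paths cannot be reduced to a simple series/parallel combination). Setting node B to ground and injecting 1 A at node A, the 3-node admittance system at A, C, D solves to V_A = Z_AB = 8.629 + j34.76 Ω = 35.82∠76.1° Ω.
Step 4 — Source phasor: V = 19.3∠179.8° V = -19.3 + j0.06737 V.
Step 5 — Current: I = V / Z = -0.128 + j0.5234 A = 0.5389∠103.7° A.
Step 6 — Complex power: S = V·I* = 2.506 + j10.09 VA.
Step 7 — Real power: P = Re(S) = 2.506 W.
Step 8 — Reactive power: Q = Im(S) = 10.09 VAR.
Step 9 — Apparent power: |S| = 10.4 VA.
Step 10 — Power factor: PF = P/|S| = 0.2409 (lagging).

(a) P = 2.506 W  (b) Q = 10.09 VAR  (c) S = 10.4 VA  (d) PF = 0.2409 (lagging)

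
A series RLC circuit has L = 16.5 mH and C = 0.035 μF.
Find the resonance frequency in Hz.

Step 1 — Resonance condition Im(Z)=0 gives ω₀ = 1/√(LC).
Step 2 — ω₀ = 1/√(0.0165·3.5e-08) = 4.161e+04 rad/s.
Step 3 — f₀ = ω₀/(2π) = 6623 Hz.

f₀ = 6623 Hz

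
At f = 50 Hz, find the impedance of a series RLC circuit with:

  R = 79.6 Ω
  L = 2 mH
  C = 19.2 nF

Step 1 — Angular frequency: ω = 2π·f = 2π·50 = 314.2 rad/s.
Step 2 — Component impedances:
  R: Z = R = 79.6 Ω
  L: Z = jωL = j·314.2·0.002 = 0 + j0.6283 Ω
  C: Z = 1/(jωC) = -j/(ω·C) = 0 - j1.658e+05 Ω
Step 3 — Series combination: Z_total = R + L + C = 79.6 - j1.658e+05 Ω = 1.658e+05∠-90.0° Ω.

Z = 79.6 - j1.658e+05 Ω = 1.658e+05∠-90.0° Ω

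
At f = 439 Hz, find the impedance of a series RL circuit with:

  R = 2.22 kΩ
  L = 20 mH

Step 1 — Angular frequency: ω = 2π·f = 2π·439 = 2758 rad/s.
Step 2 — Component impedances:
  R: Z = R = 2220 Ω
  L: Z = jωL = j·2758·0.02 = 0 + j55.17 Ω
Step 3 — Series combination: Z_total = R + L = 2220 + j55.17 Ω = 2221∠1.4° Ω.

Z = 2220 + j55.17 Ω = 2221∠1.4° Ω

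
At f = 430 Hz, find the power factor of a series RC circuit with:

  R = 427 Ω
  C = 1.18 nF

Step 1 — Angular frequency: ω = 2π·f = 2π·430 = 2702 rad/s.
Step 2 — Component impedances:
  R: Z = R = 427 Ω
  C: Z = 1/(jωC) = -j/(ω·C) = 0 - j3.137e+05 Ω
Step 3 — Series combination: Z_total = R + C = 427 - j3.137e+05 Ω = 3.137e+05∠-89.9° Ω.
Step 4 — Power factor: PF = cos(φ) = Re(Z)/|Z| = 427/3.137e+05 = 0.001361.
Step 5 — Type: Im(Z) = -3.137e+05 ⇒ leading (phase φ = -89.9°).

PF = 0.001361 (leading, φ = -89.9°)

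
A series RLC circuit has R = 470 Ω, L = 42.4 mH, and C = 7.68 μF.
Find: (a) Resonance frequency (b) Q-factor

Step 1 — Resonance condition Im(Z)=0 gives ω₀ = 1/√(LC).
Step 2 — ω₀ = 1/√(0.0424·7.68e-06) = 1752 rad/s.
Step 3 — f₀ = ω₀/(2π) = 278.9 Hz.
Step 4 — Series Q: Q = ω₀L/R = 1752·0.0424/470 = 0.1581.

(a) f₀ = 278.9 Hz  (b) Q = 0.1581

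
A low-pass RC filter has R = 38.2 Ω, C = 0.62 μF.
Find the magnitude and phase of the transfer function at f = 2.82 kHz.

Step 1 — Angular frequency: ω = 2π·2820 = 1.772e+04 rad/s.
Step 2 — Transfer function: H(jω) = 1/(1 + jωRC).
Step 3 — Denominator: 1 + jωRC = 1 + j·1.772e+04·38.2·6.2e-07 = 1 + j0.4196.
Step 4 — H = 0.8503 - j0.3568.
Step 5 — Magnitude: |H| = 0.9221 (-0.7 dB); phase: φ = -22.8°.

|H| = 0.9221 (-0.7 dB), φ = -22.8°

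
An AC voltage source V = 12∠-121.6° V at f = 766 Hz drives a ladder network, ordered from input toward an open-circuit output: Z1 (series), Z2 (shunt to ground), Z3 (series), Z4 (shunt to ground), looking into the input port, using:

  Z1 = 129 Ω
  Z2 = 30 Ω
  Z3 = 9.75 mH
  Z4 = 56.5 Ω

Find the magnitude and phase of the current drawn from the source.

Step 1 — Angular frequency: ω = 2π·f = 2π·766 = 4813 rad/s.
Step 2 — Component impedances:
  Z1: Z = R = 129 Ω
  Z2: Z = R = 30 Ω
  Z3: Z = jωL = j·4813·0.00975 = 0 + j46.93 Ω
  Z4: Z = R = 56.5 Ω
Step 3 — Ladder network (open output): work backward from the far end, alternating series and parallel combinations. Z_in = 151 + j4.361 Ω = 151∠1.7° Ω.
Step 4 — Source phasor: V = 12∠-121.6° V = -6.288 - j10.22 V.
Step 5 — Ohm's law: I = V / Z_total = (-6.288 - j10.22) / (151 + j4.361) = -0.04357 - j0.06645 A.
Step 6 — Convert to polar: |I| = 0.07946 A, ∠I = -123.3°.

I = 0.07946∠-123.3° A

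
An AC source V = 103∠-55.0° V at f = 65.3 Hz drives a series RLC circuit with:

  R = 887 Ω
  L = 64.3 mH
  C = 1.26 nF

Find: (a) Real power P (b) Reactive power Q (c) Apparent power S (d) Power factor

Step 1 — Angular frequency: ω = 2π·f = 2π·65.3 = 410.3 rad/s.
Step 2 — Component impedances:
  R: Z = R = 887 Ω
  L: Z = jωL = j·410.3·0.0643 = 0 + j26.38 Ω
  C: Z = 1/(jωC) = -j/(ω·C) = 0 - j1.934e+06 Ω
Step 3 — Series combination: Z_total = R + L + C = 887 - j1.934e+06 Ω = 1.934e+06∠-90.0° Ω.
Step 4 — Source phasor: V = 103∠-55.0° V = 59.08 - j84.37 V.
Step 5 — Current: I = V / Z = 4.363e-05 + j3.052e-05 A = 5.325e-05∠35.0° A.
Step 6 — Complex power: S = V·I* = 2.515e-06 - j0.005485 VA.
Step 7 — Real power: P = Re(S) = 2.515e-06 W.
Step 8 — Reactive power: Q = Im(S) = -0.005485 VAR.
Step 9 — Apparent power: |S| = 0.005485 VA.
Step 10 — Power factor: PF = P/|S| = 0.0004586 (leading).

(a) P = 2.515e-06 W  (b) Q = -0.005485 VAR  (c) S = 0.005485 VA  (d) PF = 0.0004586 (leading)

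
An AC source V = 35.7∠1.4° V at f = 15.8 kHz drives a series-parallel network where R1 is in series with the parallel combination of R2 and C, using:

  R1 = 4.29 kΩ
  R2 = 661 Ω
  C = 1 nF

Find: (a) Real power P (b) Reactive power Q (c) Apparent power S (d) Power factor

Step 1 — Angular frequency: ω = 2π·f = 2π·1.58e+04 = 9.927e+04 rad/s.
Step 2 — Component impedances:
  R1: Z = R = 4290 Ω
  R2: Z = R = 661 Ω
  C: Z = 1/(jωC) = -j/(ω·C) = 0 - j1.007e+04 Ω
Step 3 — Parallel branch: R2 || C = 1/(1/R2 + 1/C) = 658.2 - j43.19 Ω.
Step 4 — Series with R1: Z_total = R1 + (R2 || C) = 4948 - j43.19 Ω = 4948∠-0.5° Ω.
Step 5 — Source phasor: V = 35.7∠1.4° V = 35.69 + j0.8722 V.
Step 6 — Current: I = V / Z = 0.007211 + j0.0002392 A = 0.007215∠1.9° A.
Step 7 — Complex power: S = V·I* = 0.2575 - j0.002248 VA.
Step 8 — Real power: P = Re(S) = 0.2575 W.
Step 9 — Reactive power: Q = Im(S) = -0.002248 VAR.
Step 10 — Apparent power: |S| = 0.2576 VA.
Step 11 — Power factor: PF = P/|S| = 1 (leading).

(a) P = 0.2575 W  (b) Q = -0.002248 VAR  (c) S = 0.2576 VA  (d) PF = 1 (leading)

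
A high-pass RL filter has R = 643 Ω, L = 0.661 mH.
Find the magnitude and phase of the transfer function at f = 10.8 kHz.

Step 1 — Angular frequency: ω = 2π·1.08e+04 = 6.786e+04 rad/s.
Step 2 — Transfer function: H(jω) = jωL/(R + jωL).
Step 3 — Numerator jωL = j·44.85; denominator R + jωL = 643 + j44.85.
Step 4 — H = 0.004843 + j0.06942.
Step 5 — Magnitude: |H| = 0.06959 (-23.1 dB); phase: φ = 86.0°.

|H| = 0.06959 (-23.1 dB), φ = 86.0°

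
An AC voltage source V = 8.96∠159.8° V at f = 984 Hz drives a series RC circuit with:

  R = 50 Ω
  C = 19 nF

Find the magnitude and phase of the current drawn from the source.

Step 1 — Angular frequency: ω = 2π·f = 2π·984 = 6183 rad/s.
Step 2 — Component impedances:
  R: Z = R = 50 Ω
  C: Z = 1/(jωC) = -j/(ω·C) = 0 - j8513 Ω
Step 3 — Series combination: Z_total = R + C = 50 - j8513 Ω = 8513∠-89.7° Ω.
Step 4 — Source phasor: V = 8.96∠159.8° V = -8.409 + j3.094 V.
Step 5 — Ohm's law: I = V / Z_total = (-8.409 + j3.094) / (50 - j8513) = -0.0003692 - j0.0009856 A.
Step 6 — Convert to polar: |I| = 0.001053 A, ∠I = -110.5°.

I = 0.001053∠-110.5° A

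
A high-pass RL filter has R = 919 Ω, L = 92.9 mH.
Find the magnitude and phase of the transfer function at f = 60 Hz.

Step 1 — Angular frequency: ω = 2π·60 = 377 rad/s.
Step 2 — Transfer function: H(jω) = jωL/(R + jωL).
Step 3 — Numerator jωL = j·35.02; denominator R + jωL = 919 + j35.02.
Step 4 — H = 0.00145 + j0.03805.
Step 5 — Magnitude: |H| = 0.03808 (-28.4 dB); phase: φ = 87.8°.

|H| = 0.03808 (-28.4 dB), φ = 87.8°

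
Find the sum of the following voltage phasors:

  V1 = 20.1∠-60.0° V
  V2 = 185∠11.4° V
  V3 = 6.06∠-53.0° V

Step 1 — Convert each phasor to rectangular form:
  V1 = 20.1·(cos(-60.0°) + j·sin(-60.0°)) = 10.05 - j17.41 V
  V2 = 185·(cos(11.4°) + j·sin(11.4°)) = 181.4 + j36.57 V
  V3 = 6.06·(cos(-53.0°) + j·sin(-53.0°)) = 3.647 - j4.84 V
Step 2 — Sum components: V_total = 195 + j14.32 V.
Step 3 — Convert to polar: |V_total| = 195.6 V, ∠V_total = 4.2°.

V_total = 195.6∠4.2° V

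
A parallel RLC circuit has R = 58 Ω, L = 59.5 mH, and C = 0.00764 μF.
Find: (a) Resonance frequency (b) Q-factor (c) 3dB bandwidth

Step 1 — Resonance: ω₀ = 1/√(LC) = 1/√(0.0595·7.64e-09) = 4.69e+04 rad/s.
Step 2 — f₀ = ω₀/(2π) = 7465 Hz.
Step 3 — Parallel Q: Q = R/(ω₀L) = 58/(4.69e+04·0.0595) = 0.02078.
Step 4 — Bandwidth: Δω = ω₀/Q = 2.257e+06 rad/s; BW = Δω/(2π) = 3.592e+05 Hz.

(a) f₀ = 7465 Hz  (b) Q = 0.02078  (c) BW = 3.592e+05 Hz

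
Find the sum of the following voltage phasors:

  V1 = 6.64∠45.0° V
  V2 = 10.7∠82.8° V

Step 1 — Convert each phasor to rectangular form:
  V1 = 6.64·(cos(45.0°) + j·sin(45.0°)) = 4.695 + j4.695 V
  V2 = 10.7·(cos(82.8°) + j·sin(82.8°)) = 1.341 + j10.62 V
Step 2 — Sum components: V_total = 6.036 + j15.31 V.
Step 3 — Convert to polar: |V_total| = 16.46 V, ∠V_total = 68.5°.

V_total = 16.46∠68.5° V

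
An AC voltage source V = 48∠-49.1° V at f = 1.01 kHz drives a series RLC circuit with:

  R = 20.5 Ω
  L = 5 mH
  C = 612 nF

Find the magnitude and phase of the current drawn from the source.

Step 1 — Angular frequency: ω = 2π·f = 2π·1010 = 6346 rad/s.
Step 2 — Component impedances:
  R: Z = R = 20.5 Ω
  L: Z = jωL = j·6346·0.005 = 0 + j31.73 Ω
  C: Z = 1/(jωC) = -j/(ω·C) = 0 - j257.5 Ω
Step 3 — Series combination: Z_total = R + L + C = 20.5 - j225.8 Ω = 226.7∠-84.8° Ω.
Step 4 — Source phasor: V = 48∠-49.1° V = 31.43 - j36.28 V.
Step 5 — Ohm's law: I = V / Z_total = (31.43 - j36.28) / (20.5 - j225.8) = 0.1719 + j0.1236 A.
Step 6 — Convert to polar: |I| = 0.2118 A, ∠I = 35.7°.

I = 0.2118∠35.7° A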